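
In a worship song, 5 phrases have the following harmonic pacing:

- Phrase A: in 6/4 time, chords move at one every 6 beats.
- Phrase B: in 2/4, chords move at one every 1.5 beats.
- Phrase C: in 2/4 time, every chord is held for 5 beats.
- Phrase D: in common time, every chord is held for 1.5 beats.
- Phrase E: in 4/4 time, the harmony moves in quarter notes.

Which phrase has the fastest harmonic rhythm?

Phrase E

A: 6/6 = 1 chord/bar.
B: 2/1.5 = 4/3 chords/bar.
C: 2/5 = 0.4 chords/bar.
D: 4/1.5 = 8/3 chords/bar.
E: 4/1 = 4 chords/bar.
Fastest is E at 4 chords/bar.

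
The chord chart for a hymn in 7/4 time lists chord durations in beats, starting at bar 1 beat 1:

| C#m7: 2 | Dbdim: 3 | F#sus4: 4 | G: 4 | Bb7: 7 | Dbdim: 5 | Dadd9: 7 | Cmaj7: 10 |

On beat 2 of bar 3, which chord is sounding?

Beat 2 of bar 3 is beat (3−1)×7 + 2 = 16 overall.
Running totals: C#m7 ends at 2, Dbdim ends at 5, F#sus4 ends at 9, G ends at 13, Bb7 ends at 20.
Beat 16 falls within Bb7.

Bb7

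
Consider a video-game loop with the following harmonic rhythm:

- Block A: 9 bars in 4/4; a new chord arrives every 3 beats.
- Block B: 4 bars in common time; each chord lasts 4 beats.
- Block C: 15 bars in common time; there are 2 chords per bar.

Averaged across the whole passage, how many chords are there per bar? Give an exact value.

23/14 chords per bar

A: 9 bars of 4 beats is 36 beats; at 3 beats each that's 12 chords.
B: 4 bars of 4 beats is 16 beats; at 4 beats each that's 4 chords.
C: 15 bars of 4 beats is 60 beats; at 2 beats each that's 30 chords.
Overall: 46 chords over 28 bars → 46/28 = 23/14 chords per bar.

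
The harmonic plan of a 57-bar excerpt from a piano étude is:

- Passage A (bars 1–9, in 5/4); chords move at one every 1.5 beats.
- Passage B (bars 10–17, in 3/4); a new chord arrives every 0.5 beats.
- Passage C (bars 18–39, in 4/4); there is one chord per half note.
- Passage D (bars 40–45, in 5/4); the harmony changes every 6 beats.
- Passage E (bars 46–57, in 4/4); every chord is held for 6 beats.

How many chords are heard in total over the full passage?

135 chords

A: 9 bars × 5 beats = 45 beats; 1.5 beats/chord → 30 chords.
B: 8 bars × 3 beats = 24 beats; 0.5 beats/chord → 48 chords.
C: 22 bars × 4 beats = 88 beats; 2 beats/chord → 44 chords.
D: 6 bars × 5 beats = 30 beats; 6 beats/chord → 5 chords.
E: 12 bars × 4 beats = 48 beats; 6 beats/chord → 8 chords.
Total: 30 + 48 + 44 + 5 + 8 = 135.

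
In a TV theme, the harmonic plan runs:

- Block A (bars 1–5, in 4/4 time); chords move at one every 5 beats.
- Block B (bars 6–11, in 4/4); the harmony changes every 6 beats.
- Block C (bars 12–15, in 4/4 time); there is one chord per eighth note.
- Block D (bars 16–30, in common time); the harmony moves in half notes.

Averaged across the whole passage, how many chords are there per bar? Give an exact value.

7/3 chords per bar

A: 5 × 4 = 20 beats ÷ 5 = 4 chords.
B: 6 × 4 = 24 beats ÷ 6 = 4 chords.
C: 4 × 4 = 16 beats ÷ 0.5 = 32 chords.
D: 15 × 4 = 60 beats ÷ 2 = 30 chords.
Overall: 70 chords over 30 bars → 70/30 = 7/3 chords per bar.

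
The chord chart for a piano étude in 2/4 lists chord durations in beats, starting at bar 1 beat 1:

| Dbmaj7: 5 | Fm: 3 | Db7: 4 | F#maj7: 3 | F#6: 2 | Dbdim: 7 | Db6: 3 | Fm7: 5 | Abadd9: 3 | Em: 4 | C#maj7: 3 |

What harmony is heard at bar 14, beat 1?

Beat 1 of bar 14 is beat (14−1)×2 + 1 = 27 overall.
Running totals: Dbmaj7 ends at 5, Fm ends at 8, Db7 ends at 12, F#maj7 ends at 15, F#6 ends at 17, Dbdim ends at 24, Db6 ends at 27.
Beat 27 falls within Db6.

Db6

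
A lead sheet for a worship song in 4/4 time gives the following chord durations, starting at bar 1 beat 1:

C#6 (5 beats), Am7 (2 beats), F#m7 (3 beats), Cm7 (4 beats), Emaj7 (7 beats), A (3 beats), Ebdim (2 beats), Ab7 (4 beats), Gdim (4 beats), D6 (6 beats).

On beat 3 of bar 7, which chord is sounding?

Beat 3 of bar 7 is beat (7−1)×4 + 3 = 27 overall.
Running totals: C#6 ends at 5, Am7 ends at 7, F#m7 ends at 10, Cm7 ends at 14, Emaj7 ends at 21, A ends at 24, Ebdim ends at 26, Ab7 ends at 30.
Beat 27 falls within Ab7.

Ab7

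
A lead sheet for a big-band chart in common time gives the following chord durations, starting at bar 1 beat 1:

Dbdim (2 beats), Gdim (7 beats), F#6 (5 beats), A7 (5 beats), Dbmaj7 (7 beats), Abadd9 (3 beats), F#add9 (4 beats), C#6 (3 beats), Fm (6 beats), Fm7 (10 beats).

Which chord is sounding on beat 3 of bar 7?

Abadd9

Beat 3 of bar 7 is beat (7−1)×4 + 3 = 27 overall.
Running totals: Dbdim ends at 2, Gdim ends at 9, F#6 ends at 14, A7 ends at 19, Dbmaj7 ends at 26, Abadd9 ends at 29.
Beat 27 falls within Abadd9.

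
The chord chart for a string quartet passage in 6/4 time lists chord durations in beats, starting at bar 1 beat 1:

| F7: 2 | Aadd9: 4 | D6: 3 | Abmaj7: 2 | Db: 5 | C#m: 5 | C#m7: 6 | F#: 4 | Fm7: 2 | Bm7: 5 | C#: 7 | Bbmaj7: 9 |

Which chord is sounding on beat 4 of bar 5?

Beat 4 of bar 5 is beat (5−1)×6 + 4 = 28 overall.
Running totals: F7 ends at 2, Aadd9 ends at 6, D6 ends at 9, Abmaj7 ends at 11, Db ends at 16, C#m ends at 21, C#m7 ends at 27, F# ends at 31.
Beat 28 falls within F#.

F#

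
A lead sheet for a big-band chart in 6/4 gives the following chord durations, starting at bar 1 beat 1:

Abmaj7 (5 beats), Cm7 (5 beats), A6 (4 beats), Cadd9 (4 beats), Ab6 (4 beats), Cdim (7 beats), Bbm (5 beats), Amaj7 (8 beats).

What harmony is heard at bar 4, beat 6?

Beat 6 of bar 4 is beat (4−1)×6 + 6 = 24 overall.
Running totals: Abmaj7 ends at 5, Cm7 ends at 10, A6 ends at 14, Cadd9 ends at 18, Ab6 ends at 22, Cdim ends at 29.
Beat 24 falls within Cdim.

Cdim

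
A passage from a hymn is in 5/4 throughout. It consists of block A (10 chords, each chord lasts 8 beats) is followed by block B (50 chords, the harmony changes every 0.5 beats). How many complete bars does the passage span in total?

21 bars

A: 10 × 8 = 80 beats = 16 bars.
B: 50 × 0.5 = 25 beats = 5 bars.
Total: 16 + 5 = 21 bars.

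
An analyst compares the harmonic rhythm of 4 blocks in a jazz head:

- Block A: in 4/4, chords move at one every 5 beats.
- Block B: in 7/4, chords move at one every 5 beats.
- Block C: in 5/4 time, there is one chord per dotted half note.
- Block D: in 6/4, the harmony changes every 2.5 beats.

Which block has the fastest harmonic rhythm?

Block D

A: 4 beats/bar ÷ 5 beats/chord = 0.8 chords/bar.
B: 7 beats/bar ÷ 5 beats/chord = 1.4 chords/bar.
C: 5 beats/bar ÷ 3 beats/chord = 5/3 chords/bar.
D: 6 beats/bar ÷ 2.5 beats/chord = 2.4 chords/bar.
Fastest is D at 2.4 chords/bar.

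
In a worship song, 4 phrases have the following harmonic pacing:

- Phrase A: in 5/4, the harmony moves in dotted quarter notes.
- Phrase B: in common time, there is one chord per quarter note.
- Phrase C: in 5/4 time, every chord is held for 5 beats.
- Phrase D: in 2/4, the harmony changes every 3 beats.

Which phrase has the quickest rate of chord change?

Phrase B

A: 5 beats/bar ÷ 1.5 beats/chord = 10/3 chords/bar.
B: 4 beats/bar ÷ 1 beat/chord = 4 chords/bar.
C: 5 beats/bar ÷ 5 beats/chord = 1 chord/bar.
D: 2 beats/bar ÷ 3 beats/chord = 2/3 chords/bar.
Fastest is B at 4 chords/bar.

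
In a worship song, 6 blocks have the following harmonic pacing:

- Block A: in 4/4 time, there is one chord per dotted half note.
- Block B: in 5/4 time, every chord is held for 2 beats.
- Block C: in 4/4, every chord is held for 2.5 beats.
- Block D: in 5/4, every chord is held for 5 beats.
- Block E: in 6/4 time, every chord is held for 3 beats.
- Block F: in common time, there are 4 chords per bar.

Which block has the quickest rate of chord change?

A: each chord is 3 beats in 4/4, so 4/3 per bar.
B: each chord is 2 beats in 5/4, so 2.5 per bar.
C: each chord is 2.5 beats in 4/4, so 1.6 per bar.
D: each chord is 5 beats in 5/4, so 1 per bar.
E: each chord is 3 beats in 6/4, so 2 per bar.
F: each chord is 1 beat in 4/4, so 4 per bar.
Fastest is F at 4 chords/bar.

Block F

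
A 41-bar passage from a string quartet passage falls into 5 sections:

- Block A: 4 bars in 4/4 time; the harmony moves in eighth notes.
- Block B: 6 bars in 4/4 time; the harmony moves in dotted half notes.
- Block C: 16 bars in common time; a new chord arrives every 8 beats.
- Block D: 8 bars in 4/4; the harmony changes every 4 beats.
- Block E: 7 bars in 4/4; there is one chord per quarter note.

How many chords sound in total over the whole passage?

A: 4·4 = 16 beats, 16/0.5 = 32 chords.
B: 6·4 = 24 beats, 24/3 = 8 chords.
C: 16·4 = 64 beats, 64/8 = 8 chords.
D: 8·4 = 32 beats, 32/4 = 8 chords.
E: 7·4 = 28 beats, 28/1 = 28 chords.
Total: 32 + 8 + 8 + 8 + 28 = 84.

84 chords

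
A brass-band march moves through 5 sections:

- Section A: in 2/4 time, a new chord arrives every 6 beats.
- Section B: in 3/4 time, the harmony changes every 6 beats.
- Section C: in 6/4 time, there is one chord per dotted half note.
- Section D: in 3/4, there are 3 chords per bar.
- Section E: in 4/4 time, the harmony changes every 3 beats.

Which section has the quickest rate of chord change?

Section D

A: each chord is 6 beats in 2/4, so 1/3 per bar.
B: each chord is 6 beats in 3/4, so 0.5 per bar.
C: each chord is 3 beats in 6/4, so 2 per bar.
D: each chord is 1 beat in 3/4, so 3 per bar.
E: each chord is 3 beats in 4/4, so 4/3 per bar.
Fastest is D at 3 chords/bar.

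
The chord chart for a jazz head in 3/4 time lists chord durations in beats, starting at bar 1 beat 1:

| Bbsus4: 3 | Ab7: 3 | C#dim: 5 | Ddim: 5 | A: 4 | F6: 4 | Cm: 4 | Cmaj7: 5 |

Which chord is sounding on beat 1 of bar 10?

Beat 1 of bar 10 is beat (10−1)×3 + 1 = 28 overall.
Running totals: Bbsus4 ends at 3, Ab7 ends at 6, C#dim ends at 11, Ddim ends at 16, A ends at 20, F6 ends at 24, Cm ends at 28.
Beat 28 falls within Cm.

Cm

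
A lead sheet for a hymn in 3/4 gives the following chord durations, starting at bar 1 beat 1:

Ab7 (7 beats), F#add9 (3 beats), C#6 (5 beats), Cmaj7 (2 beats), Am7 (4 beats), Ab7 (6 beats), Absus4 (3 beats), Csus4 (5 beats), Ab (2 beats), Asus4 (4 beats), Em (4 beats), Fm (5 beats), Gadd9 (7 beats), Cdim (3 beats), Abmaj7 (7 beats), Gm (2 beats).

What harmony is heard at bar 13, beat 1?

Ab

Beat 1 of bar 13 is beat (13−1)×3 + 1 = 37 overall.
Running totals: Ab7 ends at 7, F#add9 ends at 10, C#6 ends at 15, Cmaj7 ends at 17, Am7 ends at 21, Ab7 ends at 27, Absus4 ends at 30, Csus4 ends at 35, Ab ends at 37.
Beat 37 falls within Ab.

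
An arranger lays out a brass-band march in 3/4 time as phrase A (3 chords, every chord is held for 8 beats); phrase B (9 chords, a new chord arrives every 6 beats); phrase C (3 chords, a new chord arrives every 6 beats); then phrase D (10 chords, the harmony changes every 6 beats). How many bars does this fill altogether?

A: 3 × 8 = 24 beats = 8 bars.
B: 9 × 6 = 54 beats = 18 bars.
C: 3 × 6 = 18 beats = 6 bars.
D: 10 × 6 = 60 beats = 20 bars.
Total: 8 + 18 + 6 + 20 = 52 bars.

52 bars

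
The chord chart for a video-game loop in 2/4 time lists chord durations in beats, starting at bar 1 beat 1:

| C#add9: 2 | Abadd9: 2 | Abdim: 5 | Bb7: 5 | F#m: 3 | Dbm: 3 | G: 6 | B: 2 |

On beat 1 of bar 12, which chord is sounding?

G

Beat 1 of bar 12 is beat (12−1)×2 + 1 = 23 overall.
Running totals: C#add9 ends at 2, Abadd9 ends at 4, Abdim ends at 9, Bb7 ends at 14, F#m ends at 17, Dbm ends at 20, G ends at 26.
Beat 23 falls within G.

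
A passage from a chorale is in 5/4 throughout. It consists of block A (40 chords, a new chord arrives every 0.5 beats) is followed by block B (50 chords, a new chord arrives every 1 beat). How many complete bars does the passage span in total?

14 bars

A: 40 × 0.5 = 20 beats = 4 bars.
B: 50 × 1 = 50 beats = 10 bars.
Total: 4 + 10 = 14 bars.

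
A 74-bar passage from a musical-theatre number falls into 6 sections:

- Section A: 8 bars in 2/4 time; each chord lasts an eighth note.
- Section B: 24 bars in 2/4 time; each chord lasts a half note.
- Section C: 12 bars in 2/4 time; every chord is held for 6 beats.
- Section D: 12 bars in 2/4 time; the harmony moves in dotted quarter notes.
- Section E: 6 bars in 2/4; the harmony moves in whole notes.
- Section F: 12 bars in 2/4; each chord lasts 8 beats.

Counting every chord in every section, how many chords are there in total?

82 chords

A: 8 bars × 2 beats = 16 beats; 0.5 beats/chord → 32 chords.
B: 24 bars × 2 beats = 48 beats; 2 beats/chord → 24 chords.
C: 12 bars × 2 beats = 24 beats; 6 beats/chord → 4 chords.
D: 12 bars × 2 beats = 24 beats; 1.5 beats/chord → 16 chords.
E: 6 bars × 2 beats = 12 beats; 4 beats/chord → 3 chords.
F: 12 bars × 2 beats = 24 beats; 8 beats/chord → 3 chords.
Total: 32 + 24 + 4 + 16 + 3 + 3 = 82.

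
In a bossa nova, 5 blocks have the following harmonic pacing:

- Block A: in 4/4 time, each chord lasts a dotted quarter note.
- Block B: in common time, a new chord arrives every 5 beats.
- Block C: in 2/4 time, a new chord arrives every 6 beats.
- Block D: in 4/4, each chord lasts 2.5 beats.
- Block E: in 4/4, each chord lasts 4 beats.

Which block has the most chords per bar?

A: each chord is 1.5 beats in 4/4, so 8/3 per bar.
B: each chord is 5 beats in 4/4, so 0.8 per bar.
C: each chord is 6 beats in 2/4, so 1/3 per bar.
D: each chord is 2.5 beats in 4/4, so 1.6 per bar.
E: each chord is 4 beats in 4/4, so 1 per bar.
Fastest is A at 8/3 chords/bar.

Block A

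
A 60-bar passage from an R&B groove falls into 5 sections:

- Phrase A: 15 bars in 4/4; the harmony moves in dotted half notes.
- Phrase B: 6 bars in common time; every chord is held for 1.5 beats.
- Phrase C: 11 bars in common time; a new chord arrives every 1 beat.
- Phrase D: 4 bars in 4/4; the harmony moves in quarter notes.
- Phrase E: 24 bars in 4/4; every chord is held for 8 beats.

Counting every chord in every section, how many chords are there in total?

A: 15·4 = 60 beats, 60/3 = 20 chords.
B: 6·4 = 24 beats, 24/1.5 = 16 chords.
C: 11·4 = 44 beats, 44/1 = 44 chords.
D: 4·4 = 16 beats, 16/1 = 16 chords.
E: 24·4 = 96 beats, 96/8 = 12 chords.
Total: 20 + 16 + 44 + 16 + 12 = 108.

108 chords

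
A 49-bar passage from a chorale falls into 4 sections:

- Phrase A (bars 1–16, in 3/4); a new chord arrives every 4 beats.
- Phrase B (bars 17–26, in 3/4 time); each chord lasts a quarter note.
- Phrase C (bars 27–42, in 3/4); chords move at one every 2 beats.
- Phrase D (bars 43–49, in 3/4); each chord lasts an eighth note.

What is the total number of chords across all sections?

A: 16 bars × 3 beats = 48 beats; 4 beats/chord → 12 chords.
B: 10 bars × 3 beats = 30 beats; 1 beat/chord → 30 chords.
C: 16 bars × 3 beats = 48 beats; 2 beats/chord → 24 chords.
D: 7 bars × 3 beats = 21 beats; 0.5 beats/chord → 42 chords.
Total: 12 + 30 + 24 + 42 = 108.

108 chords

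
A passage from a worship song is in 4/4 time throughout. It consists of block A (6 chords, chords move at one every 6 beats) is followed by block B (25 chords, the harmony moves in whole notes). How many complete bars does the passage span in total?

A: 6 × 6 = 36 beats = 9 bars.
B: 25 × 4 = 100 beats = 25 bars.
Total: 9 + 25 = 34 bars.

34 bars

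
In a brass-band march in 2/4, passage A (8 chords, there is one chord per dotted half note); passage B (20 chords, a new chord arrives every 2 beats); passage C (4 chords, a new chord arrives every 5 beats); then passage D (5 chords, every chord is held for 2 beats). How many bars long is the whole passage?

47 bars

A: 8 × 3 = 24 beats = 12 bars.
B: 20 × 2 = 40 beats = 20 bars.
C: 4 × 5 = 20 beats = 10 bars.
D: 5 × 2 = 10 beats = 5 bars.
Total: 12 + 20 + 10 + 5 = 47 bars.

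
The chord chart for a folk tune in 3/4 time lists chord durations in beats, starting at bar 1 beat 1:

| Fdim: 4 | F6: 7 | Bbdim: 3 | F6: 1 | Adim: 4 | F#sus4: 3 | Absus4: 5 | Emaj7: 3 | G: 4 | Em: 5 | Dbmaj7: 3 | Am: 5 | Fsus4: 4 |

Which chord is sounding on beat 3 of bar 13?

Beat 3 of bar 13 is beat (13−1)×3 + 3 = 39 overall.
Running totals: Fdim ends at 4, F6 ends at 11, Bbdim ends at 14, F6 ends at 15, Adim ends at 19, F#sus4 ends at 22, Absus4 ends at 27, Emaj7 ends at 30, G ends at 34, Em ends at 39.
Beat 39 falls within Em.

Em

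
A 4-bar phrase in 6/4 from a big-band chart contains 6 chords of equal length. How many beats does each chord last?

4 bars × 6 beats/bar = 24 beats total.
24 beats ÷ 6 chords = 4 beats per chord.
(That is a whole note.)

4 beats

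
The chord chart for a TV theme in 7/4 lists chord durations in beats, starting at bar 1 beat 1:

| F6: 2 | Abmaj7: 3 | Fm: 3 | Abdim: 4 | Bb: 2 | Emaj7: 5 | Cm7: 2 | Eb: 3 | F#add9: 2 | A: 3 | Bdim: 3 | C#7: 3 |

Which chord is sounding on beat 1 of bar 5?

Beat 1 of bar 5 is beat (5−1)×7 + 1 = 29 overall.
Running totals: F6 ends at 2, Abmaj7 ends at 5, Fm ends at 8, Abdim ends at 12, Bb ends at 14, Emaj7 ends at 19, Cm7 ends at 21, Eb ends at 24, F#add9 ends at 26, A ends at 29.
Beat 29 falls within A.

A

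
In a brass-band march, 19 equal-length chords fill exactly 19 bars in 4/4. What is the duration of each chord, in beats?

4 beats

19 bars × 4 beats/bar = 76 beats total.
76 beats ÷ 19 chords = 4 beats per chord.
(That is a whole note.)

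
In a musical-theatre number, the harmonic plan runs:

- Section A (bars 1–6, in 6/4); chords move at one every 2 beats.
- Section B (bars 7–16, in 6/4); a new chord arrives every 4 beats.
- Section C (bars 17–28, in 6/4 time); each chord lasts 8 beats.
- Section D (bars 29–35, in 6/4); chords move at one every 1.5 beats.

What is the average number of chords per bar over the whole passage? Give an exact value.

A: 6 × 6 = 36 beats ÷ 2 = 18 chords.
B: 10 × 6 = 60 beats ÷ 4 = 15 chords.
C: 12 × 6 = 72 beats ÷ 8 = 9 chords.
D: 7 × 6 = 42 beats ÷ 1.5 = 28 chords.
Overall: 70 chords over 35 bars → 70/35 = 2 chords per bar.

2 chords per bar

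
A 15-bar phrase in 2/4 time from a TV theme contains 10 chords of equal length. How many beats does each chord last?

15 bars × 2 beats/bar = 30 beats total.
30 beats ÷ 10 chords = 3 beats per chord.
(That is a dotted half note.)

3 beats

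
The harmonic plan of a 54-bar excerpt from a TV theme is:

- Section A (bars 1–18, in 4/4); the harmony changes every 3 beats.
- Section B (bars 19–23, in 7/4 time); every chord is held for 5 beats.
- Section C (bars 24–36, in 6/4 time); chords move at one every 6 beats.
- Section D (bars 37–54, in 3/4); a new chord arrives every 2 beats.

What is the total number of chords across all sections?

71 chords

A: 18 bars × 4 beats = 72 beats; 3 beats/chord → 24 chords.
B: 5 bars × 7 beats = 35 beats; 5 beats/chord → 7 chords.
C: 13 bars × 6 beats = 78 beats; 6 beats/chord → 13 chords.
D: 18 bars × 3 beats = 54 beats; 2 beats/chord → 27 chords.
Total: 24 + 7 + 13 + 27 = 71.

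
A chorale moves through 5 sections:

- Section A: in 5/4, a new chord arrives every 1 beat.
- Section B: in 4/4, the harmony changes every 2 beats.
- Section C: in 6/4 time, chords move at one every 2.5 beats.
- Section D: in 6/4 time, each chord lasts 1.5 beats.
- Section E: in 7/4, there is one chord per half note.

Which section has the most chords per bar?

Section A

A: 5/1 = 5 chords/bar.
B: 4/2 = 2 chords/bar.
C: 6/2.5 = 2.4 chords/bar.
D: 6/1.5 = 4 chords/bar.
E: 7/2 = 3.5 chords/bar.
Fastest is A at 5 chords/bar.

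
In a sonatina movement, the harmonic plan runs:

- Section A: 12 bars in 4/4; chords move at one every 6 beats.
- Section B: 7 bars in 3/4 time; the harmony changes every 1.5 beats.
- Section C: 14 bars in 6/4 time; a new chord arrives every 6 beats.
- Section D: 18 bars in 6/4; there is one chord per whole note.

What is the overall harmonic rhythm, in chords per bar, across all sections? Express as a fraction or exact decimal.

21/17 chords per bar

A: 12 bars of 4 beats is 48 beats; at 6 beats each that's 8 chords.
B: 7 bars of 3 beats is 21 beats; at 1.5 beats each that's 14 chords.
C: 14 bars of 6 beats is 84 beats; at 6 beats each that's 14 chords.
D: 18 bars of 6 beats is 108 beats; at 4 beats each that's 27 chords.
Overall: 63 chords over 51 bars → 63/51 = 21/17 chords per bar.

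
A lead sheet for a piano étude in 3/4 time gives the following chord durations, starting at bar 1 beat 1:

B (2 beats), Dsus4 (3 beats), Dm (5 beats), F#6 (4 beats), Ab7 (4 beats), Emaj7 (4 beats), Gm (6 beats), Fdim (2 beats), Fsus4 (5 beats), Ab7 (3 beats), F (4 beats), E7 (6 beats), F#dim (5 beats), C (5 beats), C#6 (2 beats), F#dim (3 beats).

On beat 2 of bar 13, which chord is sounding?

Beat 2 of bar 13 is beat (13−1)×3 + 2 = 38 overall.
Running totals: B ends at 2, Dsus4 ends at 5, Dm ends at 10, F#6 ends at 14, Ab7 ends at 18, Emaj7 ends at 22, Gm ends at 28, Fdim ends at 30, Fsus4 ends at 35, Ab7 ends at 38.
Beat 38 falls within Ab7.

Ab7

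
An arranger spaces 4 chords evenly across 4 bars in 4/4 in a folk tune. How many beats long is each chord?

4 beats

4 bars × 4 beats/bar = 16 beats total.
16 beats ÷ 4 chords = 4 beats per chord.
(That is a whole note.)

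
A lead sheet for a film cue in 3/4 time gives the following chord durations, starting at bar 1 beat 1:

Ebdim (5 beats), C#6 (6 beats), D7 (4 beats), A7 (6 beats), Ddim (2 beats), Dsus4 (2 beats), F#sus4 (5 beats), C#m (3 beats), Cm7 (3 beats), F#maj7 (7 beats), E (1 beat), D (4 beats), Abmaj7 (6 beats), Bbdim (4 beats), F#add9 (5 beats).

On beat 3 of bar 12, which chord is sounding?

Beat 3 of bar 12 is beat (12−1)×3 + 3 = 36 overall.
Running totals: Ebdim ends at 5, C#6 ends at 11, D7 ends at 15, A7 ends at 21, Ddim ends at 23, Dsus4 ends at 25, F#sus4 ends at 30, C#m ends at 33, Cm7 ends at 36.
Beat 36 falls within Cm7.

Cm7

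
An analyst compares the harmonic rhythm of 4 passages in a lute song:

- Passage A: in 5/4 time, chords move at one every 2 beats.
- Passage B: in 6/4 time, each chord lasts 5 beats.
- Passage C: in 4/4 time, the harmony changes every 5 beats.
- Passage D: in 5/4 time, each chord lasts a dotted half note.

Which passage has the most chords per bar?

A: 5 beats/bar ÷ 2 beats/chord = 2.5 chords/bar.
B: 6 beats/bar ÷ 5 beats/chord = 1.2 chords/bar.
C: 4 beats/bar ÷ 5 beats/chord = 0.8 chords/bar.
D: 5 beats/bar ÷ 3 beats/chord = 5/3 chords/bar.
Fastest is A at 2.5 chords/bar.

Passage A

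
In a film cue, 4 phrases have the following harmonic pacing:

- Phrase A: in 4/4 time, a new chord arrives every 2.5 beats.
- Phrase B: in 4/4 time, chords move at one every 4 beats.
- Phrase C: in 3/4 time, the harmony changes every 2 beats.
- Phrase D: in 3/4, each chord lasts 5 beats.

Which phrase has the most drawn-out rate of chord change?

A: 4 beats/bar ÷ 2.5 beats/chord = 1.6 chords/bar.
B: 4 beats/bar ÷ 4 beats/chord = 1 chord/bar.
C: 3 beats/bar ÷ 2 beats/chord = 1.5 chords/bar.
D: 3 beats/bar ÷ 5 beats/chord = 0.6 chords/bar.
Slowest is D at 0.6 chords/bar.

Phrase D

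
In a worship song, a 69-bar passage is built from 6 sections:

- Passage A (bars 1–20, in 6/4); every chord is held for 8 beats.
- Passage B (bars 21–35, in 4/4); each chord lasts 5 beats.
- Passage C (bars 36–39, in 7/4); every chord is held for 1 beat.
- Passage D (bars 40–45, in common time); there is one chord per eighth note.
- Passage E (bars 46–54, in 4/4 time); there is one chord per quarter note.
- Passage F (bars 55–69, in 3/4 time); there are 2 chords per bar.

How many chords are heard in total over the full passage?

169 chords

A has 120 beats and chords last 8 each, so 15 chords.
B has 60 beats and chords last 5 each, so 12 chords.
C has 28 beats and chords last 1 each, so 28 chords.
D has 24 beats and chords last 0.5 each, so 48 chords.
E has 36 beats and chords last 1 each, so 36 chords.
F has 45 beats and chords last 1.5 each, so 30 chords.
Total: 15 + 12 + 28 + 48 + 36 + 30 = 169.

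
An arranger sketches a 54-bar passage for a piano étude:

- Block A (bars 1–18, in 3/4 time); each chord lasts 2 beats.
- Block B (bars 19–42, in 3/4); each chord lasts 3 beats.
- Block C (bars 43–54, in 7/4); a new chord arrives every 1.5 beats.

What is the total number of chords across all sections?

107 chords

A: 18 bars × 3 beats = 54 beats; 2 beats/chord → 27 chords.
B: 24 bars × 3 beats = 72 beats; 3 beats/chord → 24 chords.
C: 12 bars × 7 beats = 84 beats; 1.5 beats/chord → 56 chords.
Total: 27 + 24 + 56 = 107.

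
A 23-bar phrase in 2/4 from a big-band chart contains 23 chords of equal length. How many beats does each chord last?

23 bars × 2 beats/bar = 46 beats total.
46 beats ÷ 23 chords = 2 beats per chord.
(That is a half note.)

2 beats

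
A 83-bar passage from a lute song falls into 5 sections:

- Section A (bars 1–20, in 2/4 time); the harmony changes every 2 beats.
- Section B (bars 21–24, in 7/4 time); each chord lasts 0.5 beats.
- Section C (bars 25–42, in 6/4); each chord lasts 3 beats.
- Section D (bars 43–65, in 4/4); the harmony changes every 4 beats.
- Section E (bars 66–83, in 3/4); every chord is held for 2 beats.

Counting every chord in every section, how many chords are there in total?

162 chords

A has 40 beats and chords last 2 each, so 20 chords.
B has 28 beats and chords last 0.5 each, so 56 chords.
C has 108 beats and chords last 3 each, so 36 chords.
D has 92 beats and chords last 4 each, so 23 chords.
E has 54 beats and chords last 2 each, so 27 chords.
Total: 20 + 56 + 36 + 23 + 27 = 162.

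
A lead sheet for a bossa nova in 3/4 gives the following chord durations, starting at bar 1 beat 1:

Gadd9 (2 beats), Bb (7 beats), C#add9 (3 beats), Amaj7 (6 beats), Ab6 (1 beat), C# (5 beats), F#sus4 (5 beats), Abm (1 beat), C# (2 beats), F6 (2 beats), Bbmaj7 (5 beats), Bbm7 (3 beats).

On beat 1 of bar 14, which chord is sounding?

Beat 1 of bar 14 is beat (14−1)×3 + 1 = 40 overall.
Running totals: Gadd9 ends at 2, Bb ends at 9, C#add9 ends at 12, Amaj7 ends at 18, Ab6 ends at 19, C# ends at 24, F#sus4 ends at 29, Abm ends at 30, C# ends at 32, F6 ends at 34, Bbmaj7 ends at 39, Bbm7 ends at 42.
Beat 40 falls within Bbm7.

Bbm7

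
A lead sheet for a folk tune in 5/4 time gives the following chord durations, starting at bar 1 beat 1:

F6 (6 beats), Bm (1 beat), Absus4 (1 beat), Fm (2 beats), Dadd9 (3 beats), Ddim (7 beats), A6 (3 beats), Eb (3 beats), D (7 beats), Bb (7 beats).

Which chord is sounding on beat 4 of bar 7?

Beat 4 of bar 7 is beat (7−1)×5 + 4 = 34 overall.
Running totals: F6 ends at 6, Bm ends at 7, Absus4 ends at 8, Fm ends at 10, Dadd9 ends at 13, Ddim ends at 20, A6 ends at 23, Eb ends at 26, D ends at 33, Bb ends at 40.
Beat 34 falls within Bb.

Bb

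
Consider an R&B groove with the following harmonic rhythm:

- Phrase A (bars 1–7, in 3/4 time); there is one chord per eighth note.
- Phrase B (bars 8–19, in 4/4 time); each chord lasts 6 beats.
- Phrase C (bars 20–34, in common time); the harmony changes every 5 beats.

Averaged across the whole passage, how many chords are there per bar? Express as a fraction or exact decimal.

A: 7 × 3 = 21 beats ÷ 0.5 = 42 chords.
B: 12 × 4 = 48 beats ÷ 6 = 8 chords.
C: 15 × 4 = 60 beats ÷ 5 = 12 chords.
Overall: 62 chords over 34 bars → 62/34 = 31/17 chords per bar.

31/17 chords per bar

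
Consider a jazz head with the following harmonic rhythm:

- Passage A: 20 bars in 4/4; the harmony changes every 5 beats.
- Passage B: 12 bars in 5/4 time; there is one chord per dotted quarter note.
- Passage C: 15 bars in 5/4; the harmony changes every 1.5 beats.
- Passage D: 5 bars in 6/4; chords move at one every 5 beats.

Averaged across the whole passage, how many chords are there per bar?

A: 20 bars of 4 beats is 80 beats; at 5 beats each that's 16 chords.
B: 12 bars of 5 beats is 60 beats; at 1.5 beats each that's 40 chords.
C: 15 bars of 5 beats is 75 beats; at 1.5 beats each that's 50 chords.
D: 5 bars of 6 beats is 30 beats; at 5 beats each that's 6 chords.
Overall: 112 chords over 52 bars → 112/52 = 28/13 chords per bar.

28/13 chords per bar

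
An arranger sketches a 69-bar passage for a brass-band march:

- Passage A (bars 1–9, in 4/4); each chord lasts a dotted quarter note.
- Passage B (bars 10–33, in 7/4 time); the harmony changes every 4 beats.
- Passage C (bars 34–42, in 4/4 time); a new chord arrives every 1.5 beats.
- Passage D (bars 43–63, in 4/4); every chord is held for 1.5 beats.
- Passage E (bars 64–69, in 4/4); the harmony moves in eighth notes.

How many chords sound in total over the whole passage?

194 chords

A: 9 bars × 4 beats = 36 beats; 1.5 beats/chord → 24 chords.
B: 24 bars × 7 beats = 168 beats; 4 beats/chord → 42 chords.
C: 9 bars × 4 beats = 36 beats; 1.5 beats/chord → 24 chords.
D: 21 bars × 4 beats = 84 beats; 1.5 beats/chord → 56 chords.
E: 6 bars × 4 beats = 24 beats; 0.5 beats/chord → 48 chords.
Total: 24 + 42 + 24 + 56 + 48 = 194.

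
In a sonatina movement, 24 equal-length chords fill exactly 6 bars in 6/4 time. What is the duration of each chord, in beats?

6 bars × 6 beats/bar = 36 beats total.
36 beats ÷ 24 chords = 1.5 beats per chord.
(That is a dotted quarter note.)

1.5 beats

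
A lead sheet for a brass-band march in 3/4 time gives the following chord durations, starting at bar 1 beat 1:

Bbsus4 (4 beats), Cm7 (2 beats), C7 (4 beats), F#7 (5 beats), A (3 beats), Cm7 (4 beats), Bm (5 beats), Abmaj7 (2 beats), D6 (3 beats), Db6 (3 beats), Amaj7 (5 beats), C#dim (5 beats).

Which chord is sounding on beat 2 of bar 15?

Beat 2 of bar 15 is beat (15−1)×3 + 2 = 44 overall.
Running totals: Bbsus4 ends at 4, Cm7 ends at 6, C7 ends at 10, F#7 ends at 15, A ends at 18, Cm7 ends at 22, Bm ends at 27, Abmaj7 ends at 29, D6 ends at 32, Db6 ends at 35, Amaj7 ends at 40, C#dim ends at 45.
Beat 44 falls within C#dim.

C#dim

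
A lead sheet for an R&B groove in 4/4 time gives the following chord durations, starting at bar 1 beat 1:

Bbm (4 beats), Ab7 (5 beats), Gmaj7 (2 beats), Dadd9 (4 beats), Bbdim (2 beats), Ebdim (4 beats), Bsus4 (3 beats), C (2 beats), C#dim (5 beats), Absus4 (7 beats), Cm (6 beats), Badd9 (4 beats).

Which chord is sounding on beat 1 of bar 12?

Beat 1 of bar 12 is beat (12−1)×4 + 1 = 45 overall.
Running totals: Bbm ends at 4, Ab7 ends at 9, Gmaj7 ends at 11, Dadd9 ends at 15, Bbdim ends at 17, Ebdim ends at 21, Bsus4 ends at 24, C ends at 26, C#dim ends at 31, Absus4 ends at 38, Cm ends at 44, Badd9 ends at 48.
Beat 45 falls within Badd9.

Badd9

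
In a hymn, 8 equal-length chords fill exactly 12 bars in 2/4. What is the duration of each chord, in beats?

3 beats

12 bars × 2 beats/bar = 24 beats total.
24 beats ÷ 8 chords = 3 beats per chord.
(That is a dotted half note.)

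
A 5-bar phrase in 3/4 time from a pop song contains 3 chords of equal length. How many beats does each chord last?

5 bars × 3 beats/bar = 15 beats total.
15 beats ÷ 3 chords = 5 beats per chord.

5 beats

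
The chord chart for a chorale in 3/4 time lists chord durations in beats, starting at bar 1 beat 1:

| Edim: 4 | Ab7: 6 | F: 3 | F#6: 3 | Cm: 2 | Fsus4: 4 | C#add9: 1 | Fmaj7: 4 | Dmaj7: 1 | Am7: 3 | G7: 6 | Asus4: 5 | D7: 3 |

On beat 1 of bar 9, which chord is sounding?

Fmaj7

Beat 1 of bar 9 is beat (9−1)×3 + 1 = 25 overall.
Running totals: Edim ends at 4, Ab7 ends at 10, F ends at 13, F#6 ends at 16, Cm ends at 18, Fsus4 ends at 22, C#add9 ends at 23, Fmaj7 ends at 27.
Beat 25 falls within Fmaj7.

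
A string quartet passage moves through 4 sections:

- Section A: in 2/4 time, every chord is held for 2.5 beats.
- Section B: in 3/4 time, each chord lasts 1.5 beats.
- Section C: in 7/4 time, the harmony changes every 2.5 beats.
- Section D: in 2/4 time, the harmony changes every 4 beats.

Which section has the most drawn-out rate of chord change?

Section D

A: 2/2.5 = 0.8 chords/bar.
B: 3/1.5 = 2 chords/bar.
C: 7/2.5 = 2.8 chords/bar.
D: 2/4 = 0.5 chords/bar.
Slowest is D at 0.5 chords/bar.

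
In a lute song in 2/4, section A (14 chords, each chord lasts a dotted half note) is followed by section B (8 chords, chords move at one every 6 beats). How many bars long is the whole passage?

A: 14 × 3 = 42 beats = 21 bars.
B: 8 × 6 = 48 beats = 24 bars.
Total: 21 + 24 = 45 bars.

45 bars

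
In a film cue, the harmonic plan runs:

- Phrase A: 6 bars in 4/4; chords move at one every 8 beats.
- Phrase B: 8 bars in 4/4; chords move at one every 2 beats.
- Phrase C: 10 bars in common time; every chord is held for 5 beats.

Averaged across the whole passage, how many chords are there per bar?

A: 6 × 4 = 24 beats ÷ 8 = 3 chords.
B: 8 × 4 = 32 beats ÷ 2 = 16 chords.
C: 10 × 4 = 40 beats ÷ 5 = 8 chords.
Overall: 27 chords over 24 bars → 27/24 = 1.125 chords per bar.

1.125 chords per bar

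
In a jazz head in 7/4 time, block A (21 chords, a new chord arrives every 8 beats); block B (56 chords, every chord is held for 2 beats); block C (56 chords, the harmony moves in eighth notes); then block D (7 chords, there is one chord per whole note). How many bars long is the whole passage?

48 bars

A: 21 × 8 = 168 beats = 24 bars.
B: 56 × 2 = 112 beats = 16 bars.
C: 56 × 0.5 = 28 beats = 4 bars.
D: 7 × 4 = 28 beats = 4 bars.
Total: 24 + 16 + 4 + 4 = 48 bars.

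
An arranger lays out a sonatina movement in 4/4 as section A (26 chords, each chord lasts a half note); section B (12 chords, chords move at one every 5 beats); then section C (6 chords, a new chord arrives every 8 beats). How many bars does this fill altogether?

40 bars

A: 26 × 2 = 52 beats = 13 bars.
B: 12 × 5 = 60 beats = 15 bars.
C: 6 × 8 = 48 beats = 12 bars.
Total: 13 + 15 + 12 = 40 bars.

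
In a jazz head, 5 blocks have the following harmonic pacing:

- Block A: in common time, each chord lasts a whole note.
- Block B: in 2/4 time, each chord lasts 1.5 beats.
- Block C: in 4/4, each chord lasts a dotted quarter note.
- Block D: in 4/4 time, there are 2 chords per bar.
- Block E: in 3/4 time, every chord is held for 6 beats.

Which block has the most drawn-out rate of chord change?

Block E

A: 4 beats/bar ÷ 4 beats/chord = 1 chord/bar.
B: 2 beats/bar ÷ 1.5 beats/chord = 4/3 chords/bar.
C: 4 beats/bar ÷ 1.5 beats/chord = 8/3 chords/bar.
D: 4 beats/bar ÷ 2 beats/chord = 2 chords/bar.
E: 3 beats/bar ÷ 6 beats/chord = 0.5 chords/bar.
Slowest is E at 0.5 chords/bar.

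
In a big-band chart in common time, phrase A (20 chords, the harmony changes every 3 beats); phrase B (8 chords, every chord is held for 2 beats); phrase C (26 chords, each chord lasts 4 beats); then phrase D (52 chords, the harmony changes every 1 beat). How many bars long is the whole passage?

58 bars

A: 20 × 3 = 60 beats = 15 bars.
B: 8 × 2 = 16 beats = 4 bars.
C: 26 × 4 = 104 beats = 26 bars.
D: 52 × 1 = 52 beats = 13 bars.
Total: 15 + 4 + 26 + 13 = 58 bars.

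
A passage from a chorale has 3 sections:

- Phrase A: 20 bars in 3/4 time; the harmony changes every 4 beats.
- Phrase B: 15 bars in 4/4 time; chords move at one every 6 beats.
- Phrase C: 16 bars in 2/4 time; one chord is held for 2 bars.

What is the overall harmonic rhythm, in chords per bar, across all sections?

A: 20 × 3 = 60 beats ÷ 4 = 15 chords.
B: 15 × 4 = 60 beats ÷ 6 = 10 chords.
C: 16 × 2 = 32 beats ÷ 4 = 8 chords.
Overall: 33 chords over 51 bars → 33/51 = 11/17 chords per bar.

11/17 chords per bar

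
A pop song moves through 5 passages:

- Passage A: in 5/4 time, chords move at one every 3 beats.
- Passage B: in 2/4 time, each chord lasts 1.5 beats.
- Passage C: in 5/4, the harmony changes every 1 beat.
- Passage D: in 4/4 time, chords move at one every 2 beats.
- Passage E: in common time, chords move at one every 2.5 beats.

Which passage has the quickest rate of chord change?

Passage C

A: each chord is 3 beats in 5/4, so 5/3 per bar.
B: each chord is 1.5 beats in 2/4, so 4/3 per bar.
C: each chord is 1 beat in 5/4, so 5 per bar.
D: each chord is 2 beats in 4/4, so 2 per bar.
E: each chord is 2.5 beats in 4/4, so 1.6 per bar.
Fastest is C at 5 chords/bar.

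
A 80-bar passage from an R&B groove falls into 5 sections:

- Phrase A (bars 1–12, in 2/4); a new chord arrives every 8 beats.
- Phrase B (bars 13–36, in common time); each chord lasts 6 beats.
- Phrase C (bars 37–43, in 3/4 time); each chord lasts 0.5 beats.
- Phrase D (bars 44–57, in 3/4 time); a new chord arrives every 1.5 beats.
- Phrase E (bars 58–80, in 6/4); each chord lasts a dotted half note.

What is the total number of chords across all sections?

A has 24 beats and chords last 8 each, so 3 chords.
B has 96 beats and chords last 6 each, so 16 chords.
C has 21 beats and chords last 0.5 each, so 42 chords.
D has 42 beats and chords last 1.5 each, so 28 chords.
E has 138 beats and chords last 3 each, so 46 chords.
Total: 3 + 16 + 42 + 28 + 46 = 135.

135 chords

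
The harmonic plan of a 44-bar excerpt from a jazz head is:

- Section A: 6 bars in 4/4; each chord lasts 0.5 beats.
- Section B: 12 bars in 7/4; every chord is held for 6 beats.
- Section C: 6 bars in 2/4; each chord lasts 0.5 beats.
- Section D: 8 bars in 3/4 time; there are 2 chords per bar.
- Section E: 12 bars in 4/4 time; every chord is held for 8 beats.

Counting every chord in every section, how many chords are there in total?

A has 24 beats and chords last 0.5 each, so 48 chords.
B has 84 beats and chords last 6 each, so 14 chords.
C has 12 beats and chords last 0.5 each, so 24 chords.
D has 24 beats and chords last 1.5 each, so 16 chords.
E has 48 beats and chords last 8 each, so 6 chords.
Total: 48 + 14 + 24 + 16 + 6 = 108.

108 chords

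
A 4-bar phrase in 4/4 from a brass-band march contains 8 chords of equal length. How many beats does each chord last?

4 bars × 4 beats/bar = 16 beats total.
16 beats ÷ 8 chords = 2 beats per chord.
(That is a half note.)

2 beats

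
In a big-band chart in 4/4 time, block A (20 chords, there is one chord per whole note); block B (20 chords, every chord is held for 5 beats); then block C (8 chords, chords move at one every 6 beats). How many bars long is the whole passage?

57 bars

A: 20 × 4 = 80 beats = 20 bars.
B: 20 × 5 = 100 beats = 25 bars.
C: 8 × 6 = 48 beats = 12 bars.
Total: 20 + 25 + 12 = 57 bars.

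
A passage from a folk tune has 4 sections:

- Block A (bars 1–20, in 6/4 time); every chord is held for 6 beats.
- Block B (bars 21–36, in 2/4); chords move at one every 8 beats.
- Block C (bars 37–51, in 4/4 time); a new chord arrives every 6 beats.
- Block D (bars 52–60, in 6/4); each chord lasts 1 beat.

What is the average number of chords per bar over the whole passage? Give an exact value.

22/15 chords per bar

A: 20 × 6 = 120 beats ÷ 6 = 20 chords.
B: 16 × 2 = 32 beats ÷ 8 = 4 chords.
C: 15 × 4 = 60 beats ÷ 6 = 10 chords.
D: 9 × 6 = 54 beats ÷ 1 = 54 chords.
Overall: 88 chords over 60 bars → 88/60 = 22/15 chords per bar.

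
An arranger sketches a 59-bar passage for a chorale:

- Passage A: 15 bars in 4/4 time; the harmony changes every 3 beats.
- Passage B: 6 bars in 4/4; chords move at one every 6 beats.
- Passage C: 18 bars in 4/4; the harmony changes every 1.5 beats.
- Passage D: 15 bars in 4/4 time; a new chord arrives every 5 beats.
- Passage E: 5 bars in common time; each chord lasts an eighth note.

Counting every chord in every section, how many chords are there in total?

124 chords

A: 15·4 = 60 beats, 60/3 = 20 chords.
B: 6·4 = 24 beats, 24/6 = 4 chords.
C: 18·4 = 72 beats, 72/1.5 = 48 chords.
D: 15·4 = 60 beats, 60/5 = 12 chords.
E: 5·4 = 20 beats, 20/0.5 = 40 chords.
Total: 20 + 4 + 48 + 12 + 40 = 124.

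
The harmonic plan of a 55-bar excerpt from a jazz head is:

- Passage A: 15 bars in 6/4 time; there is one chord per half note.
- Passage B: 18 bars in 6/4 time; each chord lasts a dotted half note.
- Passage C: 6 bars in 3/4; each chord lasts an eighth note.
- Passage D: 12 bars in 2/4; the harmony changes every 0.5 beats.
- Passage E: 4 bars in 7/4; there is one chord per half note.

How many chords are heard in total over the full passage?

A: 15 bars × 6 beats = 90 beats; 2 beats/chord → 45 chords.
B: 18 bars × 6 beats = 108 beats; 3 beats/chord → 36 chords.
C: 6 bars × 3 beats = 18 beats; 0.5 beats/chord → 36 chords.
D: 12 bars × 2 beats = 24 beats; 0.5 beats/chord → 48 chords.
E: 4 bars × 7 beats = 28 beats; 2 beats/chord → 14 chords.
Total: 45 + 36 + 36 + 48 + 14 = 179.

179 chords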